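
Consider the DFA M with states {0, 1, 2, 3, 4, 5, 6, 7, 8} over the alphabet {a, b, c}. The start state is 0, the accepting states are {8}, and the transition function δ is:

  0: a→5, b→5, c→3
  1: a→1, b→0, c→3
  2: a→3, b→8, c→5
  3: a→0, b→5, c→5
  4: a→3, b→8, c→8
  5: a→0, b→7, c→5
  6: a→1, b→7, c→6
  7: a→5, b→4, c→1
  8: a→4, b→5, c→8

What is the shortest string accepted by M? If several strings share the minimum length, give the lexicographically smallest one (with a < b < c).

abbb

A breadth-first search from 0 reaches an accepting state first via the path 0 → 5 → 7 → 4 → 8 on input abbb.
No string of length < 4 is accepted (BFS exhausts all shorter strings without reaching an accepting state), and abbb is the lexicographically least accepting string of length 4.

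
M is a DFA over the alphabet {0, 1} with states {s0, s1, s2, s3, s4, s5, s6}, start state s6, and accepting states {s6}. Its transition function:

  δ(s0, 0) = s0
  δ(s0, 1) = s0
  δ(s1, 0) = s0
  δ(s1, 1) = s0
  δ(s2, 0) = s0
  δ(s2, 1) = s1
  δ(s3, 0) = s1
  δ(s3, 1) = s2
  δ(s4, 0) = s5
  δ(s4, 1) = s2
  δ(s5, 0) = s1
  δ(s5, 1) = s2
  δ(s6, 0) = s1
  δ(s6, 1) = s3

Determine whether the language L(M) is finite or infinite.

finite

The useful states (reachable from s6 and able to reach an accepting state) are {s6}.
Restricted to these states the transition graph has no cycle, so every accepting path has bounded length and L is finite.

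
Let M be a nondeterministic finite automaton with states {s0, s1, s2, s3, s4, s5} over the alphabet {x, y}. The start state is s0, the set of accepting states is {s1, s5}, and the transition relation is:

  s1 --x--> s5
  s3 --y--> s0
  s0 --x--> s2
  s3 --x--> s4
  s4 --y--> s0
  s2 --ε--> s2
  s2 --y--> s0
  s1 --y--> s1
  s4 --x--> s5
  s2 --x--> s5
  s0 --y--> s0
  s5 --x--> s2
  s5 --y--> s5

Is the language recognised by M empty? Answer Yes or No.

The string xx is accepted: the run s0 → s2 → s5 ends in the accepting state s5.
Since at least one string is accepted, L(M) is not empty.

No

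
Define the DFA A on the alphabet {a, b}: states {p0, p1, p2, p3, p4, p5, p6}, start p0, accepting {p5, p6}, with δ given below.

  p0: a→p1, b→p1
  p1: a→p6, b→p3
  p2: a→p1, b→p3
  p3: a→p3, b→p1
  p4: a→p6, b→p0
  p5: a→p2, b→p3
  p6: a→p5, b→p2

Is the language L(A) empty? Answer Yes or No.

No

The string aa is accepted: the run p0 → p1 → p6 ends in the accepting state p6.
Since at least one string is accepted, L(A) is not empty.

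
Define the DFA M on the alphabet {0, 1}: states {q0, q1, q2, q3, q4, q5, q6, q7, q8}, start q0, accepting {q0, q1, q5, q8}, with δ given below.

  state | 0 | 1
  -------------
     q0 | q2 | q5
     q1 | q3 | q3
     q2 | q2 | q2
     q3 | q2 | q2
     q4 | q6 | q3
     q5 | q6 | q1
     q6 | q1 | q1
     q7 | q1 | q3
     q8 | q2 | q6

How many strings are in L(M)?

The useful subgraph on states {q0, q1, q5, q6} is acyclic, so L(M) is finite; the longest accepting path visits 4 useful states, giving maximum string length 3.
Counting accepting paths from q0 by length: 1 of length 0, 1 of length 1, 1 of length 2, 2 of length 3. Total 5.

5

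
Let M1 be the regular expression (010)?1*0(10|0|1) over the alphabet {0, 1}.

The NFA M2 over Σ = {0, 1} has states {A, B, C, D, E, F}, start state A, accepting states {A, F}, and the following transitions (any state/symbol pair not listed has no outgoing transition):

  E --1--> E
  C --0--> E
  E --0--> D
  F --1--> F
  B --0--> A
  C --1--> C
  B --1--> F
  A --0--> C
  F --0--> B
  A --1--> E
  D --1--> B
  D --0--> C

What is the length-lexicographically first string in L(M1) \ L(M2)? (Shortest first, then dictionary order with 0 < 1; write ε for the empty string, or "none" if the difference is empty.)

00

The string 00 is accepted by M1 but not by M2.
No shorter string lies in the difference, and 00 is the lexicographically first length-2 string in L(M1) \ L(M2).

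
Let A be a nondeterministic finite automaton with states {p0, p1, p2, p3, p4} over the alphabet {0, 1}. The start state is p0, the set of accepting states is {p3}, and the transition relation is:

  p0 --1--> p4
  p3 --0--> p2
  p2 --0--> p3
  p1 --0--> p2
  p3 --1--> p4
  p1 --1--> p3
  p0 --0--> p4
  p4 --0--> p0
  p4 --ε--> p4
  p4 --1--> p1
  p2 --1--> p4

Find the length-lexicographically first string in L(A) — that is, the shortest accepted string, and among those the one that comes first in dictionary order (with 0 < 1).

011

A breadth-first search from p0 reaches an accepting state first via the path p0 → p4 → p1 → p3 on input 011.
No string of length < 3 is accepted (BFS exhausts all shorter strings without reaching an accepting state), and 011 is the lexicographically least accepting string of length 3.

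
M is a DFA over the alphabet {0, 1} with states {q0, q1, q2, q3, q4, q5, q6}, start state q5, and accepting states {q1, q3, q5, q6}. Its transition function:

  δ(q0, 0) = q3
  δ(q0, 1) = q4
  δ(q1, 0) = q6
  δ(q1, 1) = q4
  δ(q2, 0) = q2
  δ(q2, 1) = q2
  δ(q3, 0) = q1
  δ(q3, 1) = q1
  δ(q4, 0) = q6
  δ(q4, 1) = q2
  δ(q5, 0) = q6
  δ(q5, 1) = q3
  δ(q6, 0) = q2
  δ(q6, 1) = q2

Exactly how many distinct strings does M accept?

9

The useful subgraph on states {q1, q3, q4, q5, q6} is acyclic, so L(M) is finite; the longest accepting path visits 5 useful states, giving maximum string length 4.
Counting accepting paths from q5 by length: 1 of length 0, 2 of length 1, 2 of length 2, 2 of length 3, 2 of length 4. Total 9.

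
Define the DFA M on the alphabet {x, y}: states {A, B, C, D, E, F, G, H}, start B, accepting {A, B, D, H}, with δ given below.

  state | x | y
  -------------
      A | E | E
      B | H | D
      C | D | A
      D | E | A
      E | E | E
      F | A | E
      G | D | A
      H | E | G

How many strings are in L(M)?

7

The useful subgraph on states {A, B, D, G, H} is acyclic, so L(M) is finite; the longest accepting path visits 5 useful states, giving maximum string length 4.
Counting accepting paths from B by length: 1 of length 0, 2 of length 1, 1 of length 2, 2 of length 3, 1 of length 4. Total 7.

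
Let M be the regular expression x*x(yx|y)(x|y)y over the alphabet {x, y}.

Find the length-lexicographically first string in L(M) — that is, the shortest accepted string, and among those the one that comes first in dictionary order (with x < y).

By inspection of the expression, no string of length less than 4 matches, and xyxy is the lexicographically first match of length 4.

xyxy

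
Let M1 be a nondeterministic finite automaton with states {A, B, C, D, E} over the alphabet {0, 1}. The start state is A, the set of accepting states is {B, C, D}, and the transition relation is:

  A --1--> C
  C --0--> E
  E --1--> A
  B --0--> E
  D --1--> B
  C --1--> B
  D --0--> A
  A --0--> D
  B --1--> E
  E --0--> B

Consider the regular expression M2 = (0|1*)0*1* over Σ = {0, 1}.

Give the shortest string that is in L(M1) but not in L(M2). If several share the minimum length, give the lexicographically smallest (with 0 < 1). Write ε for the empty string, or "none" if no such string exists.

0100

The string 0100 is accepted by M1 but not by M2.
No shorter string lies in the difference, and 0100 is the lexicographically first length-4 string in L(M1) \ L(M2).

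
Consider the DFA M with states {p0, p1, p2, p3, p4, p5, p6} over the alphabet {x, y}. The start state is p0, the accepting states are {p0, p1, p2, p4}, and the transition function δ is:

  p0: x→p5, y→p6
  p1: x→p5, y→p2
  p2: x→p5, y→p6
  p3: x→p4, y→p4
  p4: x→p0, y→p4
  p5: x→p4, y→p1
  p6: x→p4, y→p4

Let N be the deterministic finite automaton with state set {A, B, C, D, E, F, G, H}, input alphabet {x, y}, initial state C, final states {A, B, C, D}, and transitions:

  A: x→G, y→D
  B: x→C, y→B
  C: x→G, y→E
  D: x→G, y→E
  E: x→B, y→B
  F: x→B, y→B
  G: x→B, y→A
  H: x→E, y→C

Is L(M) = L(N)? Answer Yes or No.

Exploring the product automaton M × N from the start pair (p0, C), following both machines on each input symbol, reaches 6 state pairs: (p0, C), (p5, G), (p6, E), (p4, B), (p1, A), (p2, D).
M accepts in {p0, p1, p2, p4} and N accepts in {A, B, C, D}. In every reachable pair the two components are either both accepting — (p0, C), (p4, B), (p1, A), (p2, D) — or both non-accepting, so no string is accepted by exactly one of the machines: L(M) \ L(N) and L(N) \ L(M) are both empty.
Hence every string is accepted by M iff it is accepted by N, and the two languages coincide.

Yes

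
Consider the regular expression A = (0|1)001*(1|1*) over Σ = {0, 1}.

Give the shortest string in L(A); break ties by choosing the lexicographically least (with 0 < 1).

By inspection of the expression, no string of length less than 3 matches, and 000 is the lexicographically first match of length 3.

000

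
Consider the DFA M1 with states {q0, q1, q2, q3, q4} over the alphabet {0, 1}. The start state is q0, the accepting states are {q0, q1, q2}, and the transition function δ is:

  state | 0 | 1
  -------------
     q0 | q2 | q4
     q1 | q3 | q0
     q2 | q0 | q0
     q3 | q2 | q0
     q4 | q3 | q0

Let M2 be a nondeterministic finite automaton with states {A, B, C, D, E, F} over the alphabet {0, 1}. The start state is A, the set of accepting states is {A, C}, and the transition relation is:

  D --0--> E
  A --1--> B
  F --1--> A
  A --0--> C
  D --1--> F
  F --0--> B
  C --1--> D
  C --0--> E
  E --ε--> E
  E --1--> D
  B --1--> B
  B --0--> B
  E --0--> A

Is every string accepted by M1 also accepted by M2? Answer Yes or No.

The string 00 is in L(M1) but not in L(M2).
So L(M1) ⊄ L(M2).

No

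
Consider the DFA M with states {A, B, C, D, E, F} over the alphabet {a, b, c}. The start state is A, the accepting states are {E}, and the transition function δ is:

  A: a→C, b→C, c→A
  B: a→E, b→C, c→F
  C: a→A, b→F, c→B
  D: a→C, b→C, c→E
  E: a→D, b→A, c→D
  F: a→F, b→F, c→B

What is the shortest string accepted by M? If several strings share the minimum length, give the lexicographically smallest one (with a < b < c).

A breadth-first search from A reaches an accepting state first via the path A → C → B → E on input aca.
No string of length < 3 is accepted (BFS exhausts all shorter strings without reaching an accepting state), and aca is the lexicographically least accepting string of length 3.

aca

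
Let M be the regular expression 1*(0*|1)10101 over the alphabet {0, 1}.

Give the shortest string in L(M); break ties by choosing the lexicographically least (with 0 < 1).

10101

By inspection of the expression, no string of length less than 5 matches, and 10101 is the lexicographically first match of length 5.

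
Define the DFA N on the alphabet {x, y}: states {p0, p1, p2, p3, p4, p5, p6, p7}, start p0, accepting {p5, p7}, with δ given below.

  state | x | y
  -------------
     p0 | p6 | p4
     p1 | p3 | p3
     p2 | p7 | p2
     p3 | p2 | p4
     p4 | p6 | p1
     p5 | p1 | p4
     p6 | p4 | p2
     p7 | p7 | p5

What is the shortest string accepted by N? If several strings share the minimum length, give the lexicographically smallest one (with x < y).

xyx

A breadth-first search from p0 reaches an accepting state first via the path p0 → p6 → p2 → p7 on input xyx.
No string of length < 3 is accepted (BFS exhausts all shorter strings without reaching an accepting state), and xyx is the lexicographically least accepting string of length 3.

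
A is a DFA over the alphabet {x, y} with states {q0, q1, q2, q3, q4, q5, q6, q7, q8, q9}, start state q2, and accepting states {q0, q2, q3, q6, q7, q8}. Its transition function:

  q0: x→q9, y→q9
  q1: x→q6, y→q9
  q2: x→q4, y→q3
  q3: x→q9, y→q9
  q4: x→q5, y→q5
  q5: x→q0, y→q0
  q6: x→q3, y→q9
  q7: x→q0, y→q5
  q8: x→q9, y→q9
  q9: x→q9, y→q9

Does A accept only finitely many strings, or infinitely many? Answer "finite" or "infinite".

finite

The useful states (reachable from q2 and able to reach an accepting state) are {q0, q2, q3, q4, q5}.
Restricted to these states the transition graph has no cycle, so every accepting path has bounded length and L is finite.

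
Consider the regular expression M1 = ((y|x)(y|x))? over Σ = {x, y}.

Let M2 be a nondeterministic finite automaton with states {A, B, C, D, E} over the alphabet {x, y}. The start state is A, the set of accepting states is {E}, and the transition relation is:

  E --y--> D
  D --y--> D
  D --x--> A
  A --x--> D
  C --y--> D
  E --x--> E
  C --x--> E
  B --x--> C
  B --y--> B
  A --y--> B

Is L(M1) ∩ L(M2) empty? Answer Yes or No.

Yes

Converting the expression M1 to a DFA (subset construction, then merging equivalent states) gives the minimal DFA with states {r0, r1, r2, r3}, start state r0, accepting states {r0, r2} and transitions r0: x→r1, y→r1; r1: x→r2, y→r2; r2: x→r3, y→r3; r3: x→r3, y→r3.
Exploring the product automaton M1 × M2 from the start pair (r0, A), following both machines on each input symbol, reaches 12 state pairs: (r0, A), (r1, D), (r1, B), (r2, A), (r2, D), (r2, C), (r2, B), (r3, D), (r3, B), (r3, A), (r3, E), (r3, C).
M1 accepts in {r0, r2} and M2 accepts in {E}; no reachable pair has both components accepting, so no string drives both machines to acceptance simultaneously and L(M1) ∩ L(M2) = ∅.
So no string is accepted by both, and the intersection is empty.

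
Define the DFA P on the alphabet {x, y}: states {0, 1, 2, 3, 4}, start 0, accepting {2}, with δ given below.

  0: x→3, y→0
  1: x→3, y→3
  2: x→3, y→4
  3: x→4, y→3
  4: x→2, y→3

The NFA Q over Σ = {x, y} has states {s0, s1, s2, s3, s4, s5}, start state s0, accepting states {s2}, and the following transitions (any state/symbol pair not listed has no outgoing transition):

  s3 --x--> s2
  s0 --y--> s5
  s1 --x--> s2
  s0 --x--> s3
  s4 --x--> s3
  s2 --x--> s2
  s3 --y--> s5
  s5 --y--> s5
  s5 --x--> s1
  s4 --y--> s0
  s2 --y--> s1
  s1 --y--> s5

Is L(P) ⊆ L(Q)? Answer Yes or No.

Yes

Exploring the product automaton P × Q from the start pair (0, s0), following both machines on each input symbol, reaches 9 state pairs: (0, s0), (3, s3), (0, s5), (4, s2), (3, s5), (3, s1), (2, s2), (4, s1), (3, s2).
P accepts in {2} and Q accepts in {s2}. The reachable pairs whose P-component is accepting are (2, s2); in each of them the Q-component is accepting too, so the product for L(P) \ L(Q) (P-component accepting, Q-component rejecting) has no reachable accepting pair and the difference is empty.
Hence every string in L(P) is also in L(Q).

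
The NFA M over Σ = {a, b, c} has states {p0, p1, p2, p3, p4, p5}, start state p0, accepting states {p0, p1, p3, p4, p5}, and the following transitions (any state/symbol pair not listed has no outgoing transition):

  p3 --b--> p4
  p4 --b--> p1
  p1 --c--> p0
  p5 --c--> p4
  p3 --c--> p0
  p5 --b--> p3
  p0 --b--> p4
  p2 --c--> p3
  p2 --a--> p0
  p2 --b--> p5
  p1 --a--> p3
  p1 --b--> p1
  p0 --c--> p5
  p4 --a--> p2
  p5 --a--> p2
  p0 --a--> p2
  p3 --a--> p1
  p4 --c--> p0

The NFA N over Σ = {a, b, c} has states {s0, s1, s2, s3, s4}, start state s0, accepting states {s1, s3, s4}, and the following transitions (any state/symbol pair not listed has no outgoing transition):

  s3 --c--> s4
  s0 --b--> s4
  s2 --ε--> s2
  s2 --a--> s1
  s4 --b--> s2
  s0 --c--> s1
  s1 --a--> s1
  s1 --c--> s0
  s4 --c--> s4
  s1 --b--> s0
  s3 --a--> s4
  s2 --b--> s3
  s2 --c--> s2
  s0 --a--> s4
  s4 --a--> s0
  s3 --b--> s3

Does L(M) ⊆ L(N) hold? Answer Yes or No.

The empty string ε is in L(M) but not in L(N).
So L(M) ⊄ L(N).

No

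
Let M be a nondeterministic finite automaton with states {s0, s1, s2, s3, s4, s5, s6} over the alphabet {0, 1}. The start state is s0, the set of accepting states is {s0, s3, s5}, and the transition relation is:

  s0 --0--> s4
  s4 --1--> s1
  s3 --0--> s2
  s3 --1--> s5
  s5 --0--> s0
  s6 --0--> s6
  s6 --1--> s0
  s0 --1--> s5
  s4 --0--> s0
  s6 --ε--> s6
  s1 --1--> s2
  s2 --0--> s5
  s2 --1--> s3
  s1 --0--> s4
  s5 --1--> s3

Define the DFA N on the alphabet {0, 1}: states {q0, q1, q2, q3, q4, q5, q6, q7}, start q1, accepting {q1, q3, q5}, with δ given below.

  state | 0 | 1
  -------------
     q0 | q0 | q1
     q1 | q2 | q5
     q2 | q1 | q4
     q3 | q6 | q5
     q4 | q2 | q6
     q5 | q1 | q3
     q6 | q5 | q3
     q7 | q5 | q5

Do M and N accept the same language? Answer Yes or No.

Yes

Exploring the product automaton M × N from the start pair (s0, q1), following both machines on each input symbol, reaches 6 state pairs: (s0, q1), (s4, q2), (s5, q5), (s1, q4), (s3, q3), (s2, q6).
M accepts in {s0, s3, s5} and N accepts in {q1, q3, q5}. In every reachable pair the two components are either both accepting — (s0, q1), (s5, q5), (s3, q3) — or both non-accepting, so no string is accepted by exactly one of the machines: L(M) \ L(N) and L(N) \ L(M) are both empty.
Hence every string is accepted by M iff it is accepted by N, and the two languages coincide.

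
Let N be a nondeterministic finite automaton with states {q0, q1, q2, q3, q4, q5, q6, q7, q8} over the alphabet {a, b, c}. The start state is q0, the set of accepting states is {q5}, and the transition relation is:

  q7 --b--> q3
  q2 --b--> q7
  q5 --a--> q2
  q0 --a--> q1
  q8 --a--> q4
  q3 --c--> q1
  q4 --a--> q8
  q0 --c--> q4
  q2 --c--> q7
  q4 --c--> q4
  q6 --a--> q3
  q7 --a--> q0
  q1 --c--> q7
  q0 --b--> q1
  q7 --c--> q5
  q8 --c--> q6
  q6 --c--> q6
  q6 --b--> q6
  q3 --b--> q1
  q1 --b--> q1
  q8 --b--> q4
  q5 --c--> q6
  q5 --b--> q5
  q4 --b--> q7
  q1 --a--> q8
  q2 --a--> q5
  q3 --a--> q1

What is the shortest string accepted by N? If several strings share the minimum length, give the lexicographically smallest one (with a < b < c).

acc

A breadth-first search from q0 reaches an accepting state first via the path q0 → q1 → q7 → q5 on input acc.
No string of length < 3 is accepted (BFS exhausts all shorter strings without reaching an accepting state), and acc is the lexicographically least accepting string of length 3.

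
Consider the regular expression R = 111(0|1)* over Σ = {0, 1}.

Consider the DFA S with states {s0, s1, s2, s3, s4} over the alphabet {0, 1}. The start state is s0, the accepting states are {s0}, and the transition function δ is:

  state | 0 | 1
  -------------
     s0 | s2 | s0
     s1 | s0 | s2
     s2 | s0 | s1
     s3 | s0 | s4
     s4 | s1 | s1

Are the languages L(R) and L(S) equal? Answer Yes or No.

No

The string 1110 is accepted by R but rejected by S.
So L(R) ≠ L(S).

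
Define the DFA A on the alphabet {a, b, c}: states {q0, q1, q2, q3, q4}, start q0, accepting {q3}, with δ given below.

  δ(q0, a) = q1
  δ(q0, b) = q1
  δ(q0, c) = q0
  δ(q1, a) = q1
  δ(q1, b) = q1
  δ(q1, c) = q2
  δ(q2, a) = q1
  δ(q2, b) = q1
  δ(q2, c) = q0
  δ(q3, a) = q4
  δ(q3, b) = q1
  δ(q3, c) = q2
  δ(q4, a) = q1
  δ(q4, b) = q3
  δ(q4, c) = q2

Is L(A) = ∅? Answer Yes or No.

Yes

The states reachable from the start state are {q0, q1, q2}.
None of the accepting states {q3} is reachable, so no string is accepted and L(A) = ∅.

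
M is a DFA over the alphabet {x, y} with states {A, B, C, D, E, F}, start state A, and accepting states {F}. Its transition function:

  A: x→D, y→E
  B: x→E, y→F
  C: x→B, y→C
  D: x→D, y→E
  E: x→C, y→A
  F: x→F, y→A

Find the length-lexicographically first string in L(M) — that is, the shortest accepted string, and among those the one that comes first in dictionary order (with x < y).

yxxy

A breadth-first search from A reaches an accepting state first via the path A → E → C → B → F on input yxxy.
No string of length < 4 is accepted (BFS exhausts all shorter strings without reaching an accepting state), and yxxy is the lexicographically least accepting string of length 4.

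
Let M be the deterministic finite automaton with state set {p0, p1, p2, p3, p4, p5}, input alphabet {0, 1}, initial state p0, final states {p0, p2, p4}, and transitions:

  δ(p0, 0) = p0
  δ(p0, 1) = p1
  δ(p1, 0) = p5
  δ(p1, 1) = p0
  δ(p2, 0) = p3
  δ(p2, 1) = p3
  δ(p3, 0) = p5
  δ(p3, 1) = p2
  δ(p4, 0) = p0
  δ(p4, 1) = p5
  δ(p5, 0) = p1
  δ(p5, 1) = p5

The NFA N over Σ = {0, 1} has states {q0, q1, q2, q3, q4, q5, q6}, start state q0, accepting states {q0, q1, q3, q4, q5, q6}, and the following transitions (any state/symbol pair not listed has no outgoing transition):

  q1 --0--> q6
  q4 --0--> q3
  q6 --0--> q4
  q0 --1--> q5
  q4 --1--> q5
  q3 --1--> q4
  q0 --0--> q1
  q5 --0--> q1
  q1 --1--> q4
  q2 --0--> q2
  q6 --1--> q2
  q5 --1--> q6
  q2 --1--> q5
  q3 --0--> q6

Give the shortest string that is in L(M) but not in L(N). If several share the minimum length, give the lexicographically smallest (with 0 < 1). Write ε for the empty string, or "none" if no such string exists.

The string 1001 is accepted by M but not by N.
No shorter string lies in the difference, and 1001 is the lexicographically first length-4 string in L(M) \ L(N).

1001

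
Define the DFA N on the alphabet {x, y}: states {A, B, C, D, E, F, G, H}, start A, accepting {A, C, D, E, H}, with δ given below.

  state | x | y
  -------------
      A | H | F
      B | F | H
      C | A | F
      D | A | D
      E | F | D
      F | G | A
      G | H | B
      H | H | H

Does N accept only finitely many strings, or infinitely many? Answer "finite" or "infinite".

State A is reachable from the start and can reach an accepting state, and it lies on the cycle A → F → A.
Traversing that cycle any number of times yields accepted strings of unbounded length, so the language is infinite.

infinite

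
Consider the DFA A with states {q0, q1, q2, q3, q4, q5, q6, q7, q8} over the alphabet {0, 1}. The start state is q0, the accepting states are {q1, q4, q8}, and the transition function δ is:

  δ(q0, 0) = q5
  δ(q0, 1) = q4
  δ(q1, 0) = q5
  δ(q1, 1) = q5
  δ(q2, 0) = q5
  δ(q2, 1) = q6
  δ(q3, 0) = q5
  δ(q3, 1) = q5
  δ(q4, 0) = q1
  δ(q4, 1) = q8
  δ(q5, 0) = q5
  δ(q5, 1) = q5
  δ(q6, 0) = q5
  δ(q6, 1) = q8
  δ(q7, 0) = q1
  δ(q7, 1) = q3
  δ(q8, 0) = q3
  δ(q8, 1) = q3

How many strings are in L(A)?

3

The useful subgraph on states {q0, q1, q4, q8} is acyclic, so L(A) is finite; the longest accepting path visits 3 useful states, giving maximum string length 2.
Counting accepting paths from q0 by length: 1 of length 1, 2 of length 2. Total 3.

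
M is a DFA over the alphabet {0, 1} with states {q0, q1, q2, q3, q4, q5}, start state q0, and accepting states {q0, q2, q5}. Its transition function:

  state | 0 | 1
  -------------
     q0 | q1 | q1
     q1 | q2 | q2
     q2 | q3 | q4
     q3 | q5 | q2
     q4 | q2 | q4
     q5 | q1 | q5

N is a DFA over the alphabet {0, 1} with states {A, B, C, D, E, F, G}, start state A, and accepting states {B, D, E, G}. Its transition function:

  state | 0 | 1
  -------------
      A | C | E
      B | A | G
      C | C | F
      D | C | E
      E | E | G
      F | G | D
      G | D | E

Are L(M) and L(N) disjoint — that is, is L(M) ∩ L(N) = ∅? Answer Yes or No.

No

The string 10 is accepted by both M and N.
Hence L(M) ∩ L(N) ≠ ∅.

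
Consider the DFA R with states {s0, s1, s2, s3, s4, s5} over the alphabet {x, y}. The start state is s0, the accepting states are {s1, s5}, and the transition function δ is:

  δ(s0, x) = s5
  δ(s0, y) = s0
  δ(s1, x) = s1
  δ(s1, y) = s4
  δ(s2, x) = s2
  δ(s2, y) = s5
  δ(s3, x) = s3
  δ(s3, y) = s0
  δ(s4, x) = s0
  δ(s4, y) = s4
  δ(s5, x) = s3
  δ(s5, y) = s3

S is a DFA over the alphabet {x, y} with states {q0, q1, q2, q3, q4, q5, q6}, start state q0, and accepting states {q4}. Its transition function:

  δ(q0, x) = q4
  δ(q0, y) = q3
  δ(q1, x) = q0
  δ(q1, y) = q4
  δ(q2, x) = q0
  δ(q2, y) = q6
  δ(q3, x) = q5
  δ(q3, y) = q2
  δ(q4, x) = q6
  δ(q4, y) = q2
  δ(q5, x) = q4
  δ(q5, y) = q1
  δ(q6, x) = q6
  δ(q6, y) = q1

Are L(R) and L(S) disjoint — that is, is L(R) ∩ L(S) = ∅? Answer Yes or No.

No

The string x is accepted by both R and S.
Hence L(R) ∩ L(S) ≠ ∅.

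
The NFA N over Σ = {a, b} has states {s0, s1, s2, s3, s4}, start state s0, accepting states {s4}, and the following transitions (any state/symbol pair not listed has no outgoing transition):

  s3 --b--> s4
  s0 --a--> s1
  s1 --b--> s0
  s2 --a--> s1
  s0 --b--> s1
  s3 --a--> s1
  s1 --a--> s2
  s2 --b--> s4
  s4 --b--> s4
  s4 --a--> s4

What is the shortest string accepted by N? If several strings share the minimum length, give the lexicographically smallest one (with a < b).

A breadth-first search from s0 reaches an accepting state first via the path s0 → s1 → s2 → s4 on input aab.
No string of length < 3 is accepted (BFS exhausts all shorter strings without reaching an accepting state), and aab is the lexicographically least accepting string of length 3.

aab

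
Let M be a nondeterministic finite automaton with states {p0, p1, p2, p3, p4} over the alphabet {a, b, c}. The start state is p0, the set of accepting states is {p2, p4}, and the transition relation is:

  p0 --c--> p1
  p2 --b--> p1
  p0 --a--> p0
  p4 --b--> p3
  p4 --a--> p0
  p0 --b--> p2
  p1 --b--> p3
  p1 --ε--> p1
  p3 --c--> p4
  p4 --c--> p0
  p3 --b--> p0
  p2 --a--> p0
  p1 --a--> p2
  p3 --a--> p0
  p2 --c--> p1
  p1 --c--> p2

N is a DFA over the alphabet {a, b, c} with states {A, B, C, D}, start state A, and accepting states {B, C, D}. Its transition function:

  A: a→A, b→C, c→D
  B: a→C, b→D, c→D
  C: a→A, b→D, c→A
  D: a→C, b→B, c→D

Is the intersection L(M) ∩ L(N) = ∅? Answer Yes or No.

The string b is accepted by both M and N.
Hence L(M) ∩ L(N) ≠ ∅.

No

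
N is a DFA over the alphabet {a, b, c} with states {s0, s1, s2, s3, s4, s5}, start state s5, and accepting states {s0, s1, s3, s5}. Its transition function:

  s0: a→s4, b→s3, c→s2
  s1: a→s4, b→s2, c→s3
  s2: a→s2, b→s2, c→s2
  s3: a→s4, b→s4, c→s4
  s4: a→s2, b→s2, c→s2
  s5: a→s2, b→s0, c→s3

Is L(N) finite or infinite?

The useful states (reachable from s5 and able to reach an accepting state) are {s0, s3, s5}.
Restricted to these states the transition graph has no cycle, so every accepting path has bounded length and L is finite.

finite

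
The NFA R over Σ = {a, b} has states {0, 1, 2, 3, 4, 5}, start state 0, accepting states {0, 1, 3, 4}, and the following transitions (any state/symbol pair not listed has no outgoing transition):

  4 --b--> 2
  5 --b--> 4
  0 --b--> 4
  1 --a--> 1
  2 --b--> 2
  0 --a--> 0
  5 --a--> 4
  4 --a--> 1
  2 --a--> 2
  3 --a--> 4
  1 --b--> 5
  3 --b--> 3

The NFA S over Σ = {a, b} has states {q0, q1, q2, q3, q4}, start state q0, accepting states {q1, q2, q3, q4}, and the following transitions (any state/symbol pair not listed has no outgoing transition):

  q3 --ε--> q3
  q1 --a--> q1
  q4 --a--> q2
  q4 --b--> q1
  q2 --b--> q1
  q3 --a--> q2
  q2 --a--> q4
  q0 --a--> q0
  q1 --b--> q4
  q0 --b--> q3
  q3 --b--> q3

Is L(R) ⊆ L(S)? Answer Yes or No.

The empty string ε is in L(R) but not in L(S).
So L(R) ⊄ L(S).

No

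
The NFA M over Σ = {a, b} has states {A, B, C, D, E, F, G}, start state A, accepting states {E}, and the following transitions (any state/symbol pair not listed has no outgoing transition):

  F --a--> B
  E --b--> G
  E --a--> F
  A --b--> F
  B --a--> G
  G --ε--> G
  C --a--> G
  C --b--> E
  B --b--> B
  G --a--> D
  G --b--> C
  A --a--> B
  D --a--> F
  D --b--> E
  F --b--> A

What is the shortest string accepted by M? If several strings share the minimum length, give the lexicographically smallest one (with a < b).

A breadth-first search from A reaches an accepting state first via the path A → B → G → D → E on input aaab.
No string of length < 4 is accepted (BFS exhausts all shorter strings without reaching an accepting state), and aaab is the lexicographically least accepting string of length 4.

aaab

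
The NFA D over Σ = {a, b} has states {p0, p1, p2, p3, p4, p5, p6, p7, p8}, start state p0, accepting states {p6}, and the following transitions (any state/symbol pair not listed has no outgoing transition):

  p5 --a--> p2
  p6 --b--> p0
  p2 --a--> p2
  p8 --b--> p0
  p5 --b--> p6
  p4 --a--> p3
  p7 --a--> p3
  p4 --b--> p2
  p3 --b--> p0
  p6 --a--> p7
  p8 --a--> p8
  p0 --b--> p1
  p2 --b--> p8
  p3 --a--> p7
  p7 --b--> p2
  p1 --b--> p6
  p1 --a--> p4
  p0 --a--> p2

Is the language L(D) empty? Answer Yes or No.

The string bb is accepted: the run p0 → p1 → p6 ends in the accepting state p6.
Since at least one string is accepted, L(D) is not empty.

No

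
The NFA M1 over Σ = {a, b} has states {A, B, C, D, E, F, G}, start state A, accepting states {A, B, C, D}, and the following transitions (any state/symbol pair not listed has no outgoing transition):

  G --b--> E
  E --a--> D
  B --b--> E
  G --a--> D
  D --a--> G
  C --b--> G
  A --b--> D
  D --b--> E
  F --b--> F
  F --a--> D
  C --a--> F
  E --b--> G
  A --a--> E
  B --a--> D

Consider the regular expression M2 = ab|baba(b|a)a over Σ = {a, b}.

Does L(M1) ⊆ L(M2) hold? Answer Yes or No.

No

The empty string ε is in L(M1) but not in L(M2).
So L(M1) ⊄ L(M2).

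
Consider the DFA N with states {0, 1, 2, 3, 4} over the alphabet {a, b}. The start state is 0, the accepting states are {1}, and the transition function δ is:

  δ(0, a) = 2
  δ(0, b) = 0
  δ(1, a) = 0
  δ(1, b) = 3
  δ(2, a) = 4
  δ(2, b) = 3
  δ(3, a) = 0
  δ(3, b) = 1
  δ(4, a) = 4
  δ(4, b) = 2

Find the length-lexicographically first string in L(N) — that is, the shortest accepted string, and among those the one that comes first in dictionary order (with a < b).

abb

A breadth-first search from 0 reaches an accepting state first via the path 0 → 2 → 3 → 1 on input abb.
No string of length < 3 is accepted (BFS exhausts all shorter strings without reaching an accepting state), and abb is the lexicographically least accepting string of length 3.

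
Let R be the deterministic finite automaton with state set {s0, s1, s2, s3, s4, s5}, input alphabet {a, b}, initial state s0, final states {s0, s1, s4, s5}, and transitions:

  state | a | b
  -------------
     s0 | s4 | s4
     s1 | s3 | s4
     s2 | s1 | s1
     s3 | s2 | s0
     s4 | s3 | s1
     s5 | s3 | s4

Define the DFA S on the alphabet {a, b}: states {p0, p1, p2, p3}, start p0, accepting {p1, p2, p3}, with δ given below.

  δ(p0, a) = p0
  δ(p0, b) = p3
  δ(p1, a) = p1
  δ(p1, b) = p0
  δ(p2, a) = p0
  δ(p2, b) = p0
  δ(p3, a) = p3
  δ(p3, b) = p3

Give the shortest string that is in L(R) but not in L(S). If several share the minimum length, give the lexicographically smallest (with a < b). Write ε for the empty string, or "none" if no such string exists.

The empty string ε is accepted by R but not by S.
Since ε is the unique shortest string, it is the required witness.

ε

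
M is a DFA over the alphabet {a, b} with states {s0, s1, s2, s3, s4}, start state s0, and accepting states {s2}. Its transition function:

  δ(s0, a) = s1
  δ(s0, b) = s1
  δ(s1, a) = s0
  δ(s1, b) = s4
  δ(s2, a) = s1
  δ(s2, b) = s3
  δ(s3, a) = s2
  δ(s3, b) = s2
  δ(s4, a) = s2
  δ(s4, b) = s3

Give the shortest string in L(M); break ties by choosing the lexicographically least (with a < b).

aba

A breadth-first search from s0 reaches an accepting state first via the path s0 → s1 → s4 → s2 on input aba.
No string of length < 3 is accepted (BFS exhausts all shorter strings without reaching an accepting state), and aba is the lexicographically least accepting string of length 3.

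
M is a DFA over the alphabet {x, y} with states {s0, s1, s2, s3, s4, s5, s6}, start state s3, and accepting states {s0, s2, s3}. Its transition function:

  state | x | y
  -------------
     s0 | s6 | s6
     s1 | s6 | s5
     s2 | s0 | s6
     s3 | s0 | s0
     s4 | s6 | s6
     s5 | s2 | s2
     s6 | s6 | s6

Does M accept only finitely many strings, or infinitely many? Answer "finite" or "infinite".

The useful states (reachable from s3 and able to reach an accepting state) are {s0, s3}.
Restricted to these states the transition graph has no cycle, so every accepting path has bounded length and L is finite.

finite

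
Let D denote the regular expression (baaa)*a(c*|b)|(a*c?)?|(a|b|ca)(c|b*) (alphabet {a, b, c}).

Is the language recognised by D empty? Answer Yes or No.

No

The empty string ε matches the expression, so it belongs to L(D).
Since L(D) contains at least one string, it is not empty.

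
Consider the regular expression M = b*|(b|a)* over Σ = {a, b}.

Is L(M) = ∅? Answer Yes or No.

No

The empty string ε matches the expression, so it belongs to L(M).
Since L(M) contains at least one string, it is not empty.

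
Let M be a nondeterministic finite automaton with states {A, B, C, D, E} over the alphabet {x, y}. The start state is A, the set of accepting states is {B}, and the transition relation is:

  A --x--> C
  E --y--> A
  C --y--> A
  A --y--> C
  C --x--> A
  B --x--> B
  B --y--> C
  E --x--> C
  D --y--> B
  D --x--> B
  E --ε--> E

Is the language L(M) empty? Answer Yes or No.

The states reachable from the start state are {A, C}.
None of the accepting states {B} is reachable, so no string is accepted and L(M) = ∅.

Yes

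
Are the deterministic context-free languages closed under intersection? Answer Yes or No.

DCFLs are closed under complement (normalise the DPDA to read all of its input, then flip the verdict). If they were also closed under intersection, De Morgan would make them closed under union; but {aⁿbⁿ : n≥0} and {aⁿb²ⁿ : n≥0} are DCFLs (push the a's; pop one per b, respectively one per two b's) whose union no deterministic PDA accepts: a DPDA for it would have a single run on aⁿb²ⁿ, accepting after the prefix aⁿbⁿ and accepting again after n more b's; an ordinary PDA that simulates it on a's and b's and, at any moment when it is accepting, may switch to reading only a fresh letter c while feeding each c to the simulation as a b, would accept aⁱbʲcᵏ (k≥1) exactly when both aⁱbʲ and aⁱbʲ⁺ᵏ are in the language, i.e. its language intersected with the regular set a*b*c⁺ would be exactly {aⁿbⁿcⁿ : n≥1} — impossible, since context-free languages are closed under intersection with regular sets and {aⁿbⁿcⁿ} is not context-free.

No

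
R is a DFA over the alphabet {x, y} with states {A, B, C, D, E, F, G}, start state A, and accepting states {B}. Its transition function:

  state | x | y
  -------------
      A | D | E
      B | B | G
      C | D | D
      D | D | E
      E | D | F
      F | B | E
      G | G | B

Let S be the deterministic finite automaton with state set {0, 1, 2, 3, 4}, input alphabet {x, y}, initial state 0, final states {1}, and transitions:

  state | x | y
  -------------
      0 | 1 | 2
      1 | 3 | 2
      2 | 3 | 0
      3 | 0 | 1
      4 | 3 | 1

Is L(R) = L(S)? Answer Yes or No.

No

The string yyxx is accepted by R but rejected by S.
So L(R) ≠ L(S).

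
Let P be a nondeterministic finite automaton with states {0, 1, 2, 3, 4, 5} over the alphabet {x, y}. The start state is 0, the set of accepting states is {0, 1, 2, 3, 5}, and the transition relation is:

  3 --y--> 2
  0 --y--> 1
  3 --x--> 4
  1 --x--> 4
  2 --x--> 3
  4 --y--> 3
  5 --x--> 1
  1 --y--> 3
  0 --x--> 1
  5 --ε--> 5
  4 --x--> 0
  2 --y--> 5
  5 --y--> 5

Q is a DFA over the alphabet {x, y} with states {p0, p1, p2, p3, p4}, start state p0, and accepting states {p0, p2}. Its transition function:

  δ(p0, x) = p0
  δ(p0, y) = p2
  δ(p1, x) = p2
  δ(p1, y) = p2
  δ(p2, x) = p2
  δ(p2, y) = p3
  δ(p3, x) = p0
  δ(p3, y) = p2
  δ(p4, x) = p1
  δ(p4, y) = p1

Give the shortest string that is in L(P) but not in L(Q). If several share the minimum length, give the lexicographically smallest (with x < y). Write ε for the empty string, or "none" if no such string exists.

The string yy is accepted by P but not by Q.
No shorter string lies in the difference, and yy is the lexicographically first length-2 string in L(P) \ L(Q).

yy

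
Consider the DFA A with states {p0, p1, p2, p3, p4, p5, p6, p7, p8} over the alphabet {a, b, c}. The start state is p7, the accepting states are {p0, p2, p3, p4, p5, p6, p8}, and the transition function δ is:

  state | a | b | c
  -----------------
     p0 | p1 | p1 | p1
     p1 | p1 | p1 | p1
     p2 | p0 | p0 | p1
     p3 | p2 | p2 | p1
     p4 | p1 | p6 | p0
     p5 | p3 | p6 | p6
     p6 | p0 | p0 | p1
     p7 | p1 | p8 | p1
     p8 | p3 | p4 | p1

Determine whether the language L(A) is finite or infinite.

finite

The useful states (reachable from p7 and able to reach an accepting state) are {p0, p2, p3, p4, p6, p7, p8}.
Restricted to these states the transition graph has no cycle, so every accepting path has bounded length and L is finite.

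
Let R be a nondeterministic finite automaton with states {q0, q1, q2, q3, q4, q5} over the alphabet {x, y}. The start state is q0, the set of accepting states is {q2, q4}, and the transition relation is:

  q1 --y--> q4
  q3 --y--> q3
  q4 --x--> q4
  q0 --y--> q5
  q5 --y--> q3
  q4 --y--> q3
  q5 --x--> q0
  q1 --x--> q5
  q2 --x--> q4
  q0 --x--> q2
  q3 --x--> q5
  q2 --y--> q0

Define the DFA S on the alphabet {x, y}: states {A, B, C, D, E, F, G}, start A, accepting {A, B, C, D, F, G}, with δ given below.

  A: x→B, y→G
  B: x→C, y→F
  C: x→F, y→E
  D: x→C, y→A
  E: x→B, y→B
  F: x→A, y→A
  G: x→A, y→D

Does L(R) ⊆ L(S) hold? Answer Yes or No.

Yes

Exploring the product automaton R × S from the start pair (q0, A), following both machines on each input symbol, reaches 27 state pairs: (q0, A), (q2, B), (q5, G), (q4, C), (q0, F), (q3, D), (q4, F), (q3, E), (q2, A), (q5, A), (q5, C), (q3, A), (q4, A), (q5, B), (q3, B), (q4, B), (q0, G), (q0, B), (q3, G), (q0, C), (q3, F), (q5, D), (q2, C), (q5, F), (q2, F), (q5, E), (q0, E).
R accepts in {q2, q4} and S accepts in {A, B, C, D, F, G}. The reachable pairs whose R-component is accepting are (q2, B), (q4, C), (q4, F), (q2, A), (q4, A), (q4, B), (q2, C), (q2, F); in each of them the S-component is accepting too, so the product for L(R) \ L(S) (R-component accepting, S-component rejecting) has no reachable accepting pair and the difference is empty.
Hence every string in L(R) is also in L(S).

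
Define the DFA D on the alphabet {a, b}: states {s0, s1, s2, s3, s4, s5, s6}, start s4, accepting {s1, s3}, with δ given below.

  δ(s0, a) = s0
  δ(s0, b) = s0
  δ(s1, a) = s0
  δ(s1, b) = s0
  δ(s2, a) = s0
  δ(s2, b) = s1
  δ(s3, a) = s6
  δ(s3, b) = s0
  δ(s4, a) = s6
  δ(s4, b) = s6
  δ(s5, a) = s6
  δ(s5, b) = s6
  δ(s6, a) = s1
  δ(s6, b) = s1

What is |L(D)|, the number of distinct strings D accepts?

4

The useful subgraph on states {s1, s4, s6} is acyclic, so L(D) is finite; the longest accepting path visits 3 useful states, giving maximum string length 2.
Counting accepting paths from s4 by length: 4 of length 2. Total 4.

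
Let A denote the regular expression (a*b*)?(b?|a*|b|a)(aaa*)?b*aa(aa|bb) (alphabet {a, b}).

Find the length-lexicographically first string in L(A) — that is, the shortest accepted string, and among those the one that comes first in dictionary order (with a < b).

By inspection of the expression, no string of length less than 4 matches, and aaaa is the lexicographically first match of length 4.

aaaa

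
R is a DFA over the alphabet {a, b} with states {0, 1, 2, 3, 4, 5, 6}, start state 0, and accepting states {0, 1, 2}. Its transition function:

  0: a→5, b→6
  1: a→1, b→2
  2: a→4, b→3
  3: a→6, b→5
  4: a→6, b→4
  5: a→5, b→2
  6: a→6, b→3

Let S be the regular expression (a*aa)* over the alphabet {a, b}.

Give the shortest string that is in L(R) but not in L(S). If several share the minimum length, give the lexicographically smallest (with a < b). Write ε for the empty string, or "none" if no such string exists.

The string ab is accepted by R but not by S.
No shorter string lies in the difference, and ab is the lexicographically first length-2 string in L(R) \ L(S).

ab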